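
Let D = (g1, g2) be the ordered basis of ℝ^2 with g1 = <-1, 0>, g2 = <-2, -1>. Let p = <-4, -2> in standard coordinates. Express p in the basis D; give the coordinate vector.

<0, 2>

We seek scalars with c_1 g1 + c_2 g2 = p; equivalently solve M c = p where the columns of M are g1, g2.
System: -c_1 - 2c_2 = -4, 0c_1 - c_2 = -2; solving gives c_1 = 0, c_2 = 2.
Check: 0·g1 + 2g2 = <-4, -2>.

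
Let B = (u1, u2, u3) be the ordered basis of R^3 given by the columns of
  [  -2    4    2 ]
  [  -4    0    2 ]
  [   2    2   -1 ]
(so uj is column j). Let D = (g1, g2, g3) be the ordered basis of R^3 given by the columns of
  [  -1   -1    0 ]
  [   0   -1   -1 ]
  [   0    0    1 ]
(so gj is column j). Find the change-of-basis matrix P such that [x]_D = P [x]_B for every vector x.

[[0, -2, -1], [2, -2, -1], [2, 2, -1]]

Take x = uj: its B-coordinates are the j-th standard unit vector, so P e_j — column j of P — equals [uj]_D.
u1 = 0·g1 + 2g2 + 2g3, giving column 1 = (0, 2, 2); repeating for each j gives P = [[0, -2, -1], [2, -2, -1], [2, 2, -1]].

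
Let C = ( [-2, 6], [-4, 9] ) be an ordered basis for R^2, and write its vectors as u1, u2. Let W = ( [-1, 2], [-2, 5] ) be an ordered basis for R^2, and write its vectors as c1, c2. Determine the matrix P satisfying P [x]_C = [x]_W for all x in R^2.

Column j of P is [uj]_W, since P maps C-coordinates to W-coordinates.
Expressing u1 in W: u1 = -2c1 + 2c2, so column 1 of P is [-2, 2].
Doing the same for each uj gives P = [[-2, 2], [2, 1]].

[[-2, 2], [2, 1]]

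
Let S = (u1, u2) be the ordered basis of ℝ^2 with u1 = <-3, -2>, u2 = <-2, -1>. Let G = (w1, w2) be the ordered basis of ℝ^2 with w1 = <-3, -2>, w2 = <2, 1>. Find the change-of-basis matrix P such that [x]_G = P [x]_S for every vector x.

Column j of P is [uj]_G, since P maps S-coordinates to G-coordinates.
Expressing u1 in G: u1 = w1 + 0·w2, so column 1 of P is <1, 0>.
Doing the same for each uj gives P = [[1, 0], [0, -1]].

[[1, 0], [0, -1]]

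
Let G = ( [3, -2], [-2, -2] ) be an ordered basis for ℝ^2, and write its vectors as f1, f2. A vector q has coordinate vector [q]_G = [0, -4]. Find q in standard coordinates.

By definition q = 0·f1 - 4f2.
Summing componentwise gives [8, 8].

[8, 8]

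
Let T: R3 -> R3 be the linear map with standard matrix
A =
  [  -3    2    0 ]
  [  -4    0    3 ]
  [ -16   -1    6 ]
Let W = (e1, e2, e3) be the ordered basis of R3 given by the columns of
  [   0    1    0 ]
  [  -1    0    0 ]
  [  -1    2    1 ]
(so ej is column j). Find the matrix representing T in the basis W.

The j-th column of [T]_W is [T(ej)]_W.
T(e1) = A e1 = (-2, -3, -5) = 3e1 - 2e2 + 2e3, so column 1 is (3, -2, 2).
Repeating for e2, e3 and assembling the columns gives [[3, -2, -3], [-2, -3, 0], [2, 0, 3]].

[[3, -2, -3], [-2, -3, 0], [2, 0, 3]]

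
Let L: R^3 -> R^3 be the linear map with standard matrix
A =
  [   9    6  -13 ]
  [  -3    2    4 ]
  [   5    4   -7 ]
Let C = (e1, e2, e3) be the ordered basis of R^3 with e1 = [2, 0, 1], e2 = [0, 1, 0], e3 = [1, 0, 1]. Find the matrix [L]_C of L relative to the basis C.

[[2, 2, -2], [-2, 2, 1], [1, 2, 0]]

The j-th column of [L]_C is [L(ej)]_C.
L(e1) = A e1 = [5, -2, 3] = 2e1 - 2e2 + e3, so column 1 is [2, -2, 1].
Repeating for e2, e3 and assembling the columns gives [[2, 2, -2], [-2, 2, 1], [1, 2, 0]].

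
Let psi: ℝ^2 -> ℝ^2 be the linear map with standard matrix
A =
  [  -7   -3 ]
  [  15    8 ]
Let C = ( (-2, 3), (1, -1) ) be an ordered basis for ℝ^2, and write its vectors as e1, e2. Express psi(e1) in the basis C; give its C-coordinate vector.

(-1, 3)

Compute psi(e1) = A e1 = (5, -6) in standard coordinates.
Then write this in C-coordinates: solve for y in y_1 e1 + y_2 e2 = (5, -6).
This gives y = (-1, 3), which is column 1 of [psi]_C.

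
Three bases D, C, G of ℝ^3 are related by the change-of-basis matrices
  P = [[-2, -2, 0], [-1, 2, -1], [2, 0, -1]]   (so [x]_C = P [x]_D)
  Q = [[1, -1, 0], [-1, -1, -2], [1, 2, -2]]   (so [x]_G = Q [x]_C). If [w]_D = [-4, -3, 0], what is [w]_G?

[16, 4, 26]

Apply P to get C-coordinates [14, -2, -8], then Q to get G-coordinates.
The result is [w]_G = [16, 4, 26].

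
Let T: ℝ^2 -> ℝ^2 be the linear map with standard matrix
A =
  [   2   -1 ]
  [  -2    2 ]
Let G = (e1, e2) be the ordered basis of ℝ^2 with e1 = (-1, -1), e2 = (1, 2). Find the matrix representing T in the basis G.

With P the matrix whose columns are e1, e2, [T]_G = P^(-1) A P.
Column by column: T(e1) = A e1 = (-1, 0); its G-coordinates (2, 1) give column 1.
Continuing for each basis vector yields [T]_G = [[2, 2], [1, 2]].

[[2, 2], [1, 2]]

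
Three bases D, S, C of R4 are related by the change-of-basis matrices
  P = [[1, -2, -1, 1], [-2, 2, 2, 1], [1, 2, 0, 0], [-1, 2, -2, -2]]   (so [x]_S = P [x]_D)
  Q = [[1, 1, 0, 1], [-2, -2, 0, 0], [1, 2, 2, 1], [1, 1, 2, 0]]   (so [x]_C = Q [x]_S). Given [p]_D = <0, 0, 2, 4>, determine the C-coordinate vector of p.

First [p]_S = P [p]_D = <2, 8, 0, -12>.
Then [p]_C = Q [p]_S = <-2, -20, 6, 10>.

<-2, -20, 6, 10>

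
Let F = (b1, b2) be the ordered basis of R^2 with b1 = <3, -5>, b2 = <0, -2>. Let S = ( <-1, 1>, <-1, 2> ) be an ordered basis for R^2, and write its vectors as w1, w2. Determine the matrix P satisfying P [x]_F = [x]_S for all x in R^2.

Column j of P is [bj]_S, since P maps F-coordinates to S-coordinates.
Expressing b1 in S: b1 = -w1 - 2w2, so column 1 of P is <-1, -2>.
Doing the same for each bj gives P = [[-1, 2], [-2, -2]].

[[-1, 2], [-2, -2]]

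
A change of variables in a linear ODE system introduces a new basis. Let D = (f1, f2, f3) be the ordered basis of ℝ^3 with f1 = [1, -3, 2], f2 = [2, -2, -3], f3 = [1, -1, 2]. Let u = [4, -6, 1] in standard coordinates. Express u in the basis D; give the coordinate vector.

[1, 1, 1]

We seek scalars with c_1 f1 + ... + c_3 f3 = u; equivalently solve M c = u where the columns of M are f1, ..., f3.
Gaussian elimination on [M | u] yields c = (1, 1, 1).
Check: f1 + f2 + f3 = [4, -6, 1].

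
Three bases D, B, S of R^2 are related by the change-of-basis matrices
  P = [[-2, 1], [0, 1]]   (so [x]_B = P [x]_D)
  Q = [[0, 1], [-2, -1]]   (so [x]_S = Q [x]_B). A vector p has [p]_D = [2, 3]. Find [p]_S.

Apply P to get B-coordinates [-1, 3], then Q to get S-coordinates.
The result is [p]_S = [3, -1].

[3, -1]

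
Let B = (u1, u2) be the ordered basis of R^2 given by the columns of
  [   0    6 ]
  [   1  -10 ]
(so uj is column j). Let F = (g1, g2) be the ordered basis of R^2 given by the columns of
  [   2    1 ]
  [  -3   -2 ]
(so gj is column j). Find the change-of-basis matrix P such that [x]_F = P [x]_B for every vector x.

Let M have columns uj and N have columns gj. Then for every x, N [x]_F = x = M [x]_B, so P = N^(-1) M.
Since det N = -1, N^(-1) has integer entries; multiplying gives P = [[1, 2], [-2, 2]].

[[1, 2], [-2, 2]]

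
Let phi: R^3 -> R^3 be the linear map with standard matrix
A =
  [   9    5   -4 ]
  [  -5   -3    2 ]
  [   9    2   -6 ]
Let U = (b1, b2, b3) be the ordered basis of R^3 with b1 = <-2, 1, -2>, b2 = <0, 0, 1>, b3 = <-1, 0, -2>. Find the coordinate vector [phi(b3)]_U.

Compute phi(b3) = A b3 = <-1, 1, 3> in standard coordinates.
Then write this in U-coordinates: solve for y in y_1 b1 + ... + y_3 b3 = <-1, 1, 3>.
This gives y = <1, 3, -1>, which is column 3 of [phi]_U.

<1, 3, -1>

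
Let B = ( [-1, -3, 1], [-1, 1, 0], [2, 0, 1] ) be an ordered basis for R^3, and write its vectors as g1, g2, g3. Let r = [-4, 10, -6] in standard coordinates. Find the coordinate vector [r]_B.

[-3, 1, -3]

We seek scalars with c_1 g1 + ... + c_3 g3 = r; equivalently solve M c = r where the columns of M are g1, ..., g3.
Gaussian elimination on [M | r] yields c = (-3, 1, -3).
Check: -3g1 + g2 - 3g3 = [-4, 10, -6].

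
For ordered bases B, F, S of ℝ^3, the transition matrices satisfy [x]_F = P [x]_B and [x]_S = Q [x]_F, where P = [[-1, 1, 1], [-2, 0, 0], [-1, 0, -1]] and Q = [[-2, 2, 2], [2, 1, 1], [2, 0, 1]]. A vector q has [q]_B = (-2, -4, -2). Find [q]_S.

(24, 0, -4)

Composing the changes, [q]_S = Q P [q]_B.
Q P = [[-4, -2, -4], [-5, 2, 1], [-3, 2, 1]]; applying this to (-2, -4, -2) gives (24, 0, -4).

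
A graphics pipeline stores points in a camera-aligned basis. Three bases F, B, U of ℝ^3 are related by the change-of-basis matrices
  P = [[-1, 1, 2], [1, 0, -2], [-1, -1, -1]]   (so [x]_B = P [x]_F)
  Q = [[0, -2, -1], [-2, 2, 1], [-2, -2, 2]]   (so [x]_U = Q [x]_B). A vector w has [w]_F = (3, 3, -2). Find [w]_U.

Composing the changes, [w]_U = Q P [w]_F.
Q P = [[-1, 1, 5], [3, -3, -9], [-2, -4, -2]]; applying this to (3, 3, -2) gives (-10, 18, -14).

(-10, 18, -14)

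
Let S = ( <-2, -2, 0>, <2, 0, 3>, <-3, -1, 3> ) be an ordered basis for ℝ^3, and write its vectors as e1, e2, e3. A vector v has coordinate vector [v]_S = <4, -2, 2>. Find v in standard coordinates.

By definition v = 4e1 - 2e2 + 2e3.
Summing componentwise gives <-18, -10, 0>.

<-18, -10, 0>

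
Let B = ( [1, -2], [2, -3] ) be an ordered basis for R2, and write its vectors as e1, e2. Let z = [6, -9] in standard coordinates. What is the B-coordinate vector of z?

We seek scalars with c_1 e1 + c_2 e2 = z; equivalently solve M c = z where the columns of M are e1, e2.
System: c_1 + 2c_2 = 6, -2c_1 - 3c_2 = -9; solving gives c_1 = 0, c_2 = 3.
Check: 0·e1 + 3e2 = [6, -9].

[0, 3]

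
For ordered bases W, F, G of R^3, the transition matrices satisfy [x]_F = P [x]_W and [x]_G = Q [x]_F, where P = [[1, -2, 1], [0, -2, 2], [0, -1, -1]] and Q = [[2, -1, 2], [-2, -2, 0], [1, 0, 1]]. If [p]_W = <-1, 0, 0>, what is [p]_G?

<-2, 2, -1>

Composing the changes, [p]_G = Q P [p]_W.
Q P = [[2, -4, -2], [-2, 8, -6], [1, -3, 0]]; applying this to <-1, 0, 0> gives <-2, 2, -1>.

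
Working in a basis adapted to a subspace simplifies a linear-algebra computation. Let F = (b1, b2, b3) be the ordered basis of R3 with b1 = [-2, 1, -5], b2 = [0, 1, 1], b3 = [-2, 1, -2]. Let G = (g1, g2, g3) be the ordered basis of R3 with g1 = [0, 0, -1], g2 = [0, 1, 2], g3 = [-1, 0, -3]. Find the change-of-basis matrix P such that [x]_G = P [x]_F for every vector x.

[[1, 1, -2], [1, 1, 1], [2, 0, 2]]

Take x = bj: its F-coordinates are the j-th standard unit vector, so P e_j — column j of P — equals [bj]_G.
b1 = g1 + g2 + 2g3, giving column 1 = [1, 1, 2]; repeating for each j gives P = [[1, 1, -2], [1, 1, 1], [2, 0, 2]].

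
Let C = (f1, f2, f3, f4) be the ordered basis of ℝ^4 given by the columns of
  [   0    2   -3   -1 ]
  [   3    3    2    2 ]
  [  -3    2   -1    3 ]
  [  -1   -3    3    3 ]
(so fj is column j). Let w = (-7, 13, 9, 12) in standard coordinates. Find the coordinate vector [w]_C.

[w]_C is the unique c with M c = w, where M has columns f1, ..., f4.
Row-reducing the augmented matrix [M | w] gives c = (0, 1, 2, 3).
Check: 0·f1 + f2 + 2f3 + 3f4 = (-7, 13, 9, 12).

(0, 1, 2, 3)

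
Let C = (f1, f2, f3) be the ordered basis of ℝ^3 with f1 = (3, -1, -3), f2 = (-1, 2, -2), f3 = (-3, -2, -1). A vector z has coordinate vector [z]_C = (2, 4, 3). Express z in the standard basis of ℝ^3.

(-7, 0, -17)

By definition z = 2f1 + 4f2 + 3f3.
Summing componentwise gives (-7, 0, -17).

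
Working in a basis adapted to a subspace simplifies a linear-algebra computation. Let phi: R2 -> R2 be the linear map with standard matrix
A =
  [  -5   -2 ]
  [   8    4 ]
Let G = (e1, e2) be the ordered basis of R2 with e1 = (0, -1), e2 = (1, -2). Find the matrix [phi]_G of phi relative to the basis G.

[[0, 2], [2, -1]]

With P the matrix whose columns are e1, e2, [phi]_G = P^(-1) A P.
Column by column: phi(e1) = A e1 = (2, -4); its G-coordinates (0, 2) give column 1.
Continuing for each basis vector yields [phi]_G = [[0, 2], [2, -1]].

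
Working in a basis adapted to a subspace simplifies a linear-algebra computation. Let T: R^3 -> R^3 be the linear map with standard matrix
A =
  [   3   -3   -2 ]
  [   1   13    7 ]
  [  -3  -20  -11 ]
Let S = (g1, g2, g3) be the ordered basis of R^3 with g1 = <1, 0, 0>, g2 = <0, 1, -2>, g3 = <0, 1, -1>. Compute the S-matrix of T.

[[3, 1, -1], [2, -1, 3], [-1, 0, 3]]

The j-th column of [T]_S is [T(gj)]_S.
T(g1) = A g1 = <3, 1, -3> = 3g1 + 2g2 - g3, so column 1 is <3, 2, -1>.
Repeating for g2, g3 and assembling the columns gives [[3, 1, -1], [2, -1, 3], [-1, 0, 3]].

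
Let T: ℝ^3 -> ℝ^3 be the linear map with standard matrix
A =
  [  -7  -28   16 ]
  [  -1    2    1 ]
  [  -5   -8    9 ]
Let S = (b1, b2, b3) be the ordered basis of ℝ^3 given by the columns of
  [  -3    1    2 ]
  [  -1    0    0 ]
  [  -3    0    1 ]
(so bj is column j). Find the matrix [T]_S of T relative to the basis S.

The j-th column of [T]_S is [T(bj)]_S.
T(b1) = A b1 = [1, -2, -4] = 2b1 + 3b2 + 2b3, so column 1 is [2, 3, 2].
Repeating for b2, b3 and assembling the columns gives [[2, 1, 1], [3, 0, 1], [2, -2, 2]].

[[2, 1, 1], [3, 0, 1], [2, -2, 2]]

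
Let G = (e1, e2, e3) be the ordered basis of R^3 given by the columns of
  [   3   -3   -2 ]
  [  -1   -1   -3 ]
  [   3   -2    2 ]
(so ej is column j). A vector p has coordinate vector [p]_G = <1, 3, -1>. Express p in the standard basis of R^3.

<-4, -1, -5>

The coordinates say p = e1 + 3e2 - e3; adding the scaled basis vectors gives <-4, -1, -5>.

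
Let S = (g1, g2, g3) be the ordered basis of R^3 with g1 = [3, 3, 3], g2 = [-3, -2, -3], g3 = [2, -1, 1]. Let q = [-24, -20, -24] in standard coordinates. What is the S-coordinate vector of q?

Write q = c_1 g1 + ... + c_3 g3 and solve for the c_i.
Solving this 3x3 system gives c = (-4, 4, 0).
Check: -4g1 + 4g2 + 0·g3 = [-24, -20, -24].

[-4, 4, 0]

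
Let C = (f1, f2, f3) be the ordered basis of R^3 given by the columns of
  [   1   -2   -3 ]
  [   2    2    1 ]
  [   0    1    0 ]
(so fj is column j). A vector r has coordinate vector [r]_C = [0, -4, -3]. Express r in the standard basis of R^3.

[17, -11, -4]

The coordinates say r = 0·f1 - 4f2 - 3f3; adding the scaled basis vectors gives [17, -11, -4].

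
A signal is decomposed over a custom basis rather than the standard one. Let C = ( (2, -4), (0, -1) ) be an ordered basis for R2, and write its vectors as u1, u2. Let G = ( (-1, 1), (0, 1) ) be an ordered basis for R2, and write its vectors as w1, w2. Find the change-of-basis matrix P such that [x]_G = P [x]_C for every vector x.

Column j of P is [uj]_G, since P maps C-coordinates to G-coordinates.
Expressing u1 in G: u1 = -2w1 - 2w2, so column 1 of P is (-2, -2).
Doing the same for each uj gives P = [[-2, 0], [-2, -1]].

[[-2, 0], [-2, -1]]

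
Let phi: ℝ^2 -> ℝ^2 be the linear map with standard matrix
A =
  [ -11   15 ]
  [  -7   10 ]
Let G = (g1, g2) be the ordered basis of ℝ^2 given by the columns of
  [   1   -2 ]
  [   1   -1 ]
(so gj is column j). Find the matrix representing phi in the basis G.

[[2, 1], [-1, -3]]

Let P have columns g1, g2. Then [phi]_G = P^(-1) A P.
Here det P = 1, so P^(-1) is integer; computing A P first and then P^(-1)(A P) gives [[2, 1], [-1, -3]].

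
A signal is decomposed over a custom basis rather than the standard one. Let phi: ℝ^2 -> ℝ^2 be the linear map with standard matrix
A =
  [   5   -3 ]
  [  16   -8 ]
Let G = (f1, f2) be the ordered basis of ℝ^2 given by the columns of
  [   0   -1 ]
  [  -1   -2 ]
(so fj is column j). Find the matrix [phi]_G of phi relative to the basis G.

The j-th column of [phi]_G is [phi(fj)]_G.
phi(f1) = A f1 = <3, 8> = -2f1 - 3f2, so column 1 is <-2, -3>.
Repeating for f2 and assembling the columns gives [[-2, 2], [-3, -1]].

[[-2, 2], [-3, -1]]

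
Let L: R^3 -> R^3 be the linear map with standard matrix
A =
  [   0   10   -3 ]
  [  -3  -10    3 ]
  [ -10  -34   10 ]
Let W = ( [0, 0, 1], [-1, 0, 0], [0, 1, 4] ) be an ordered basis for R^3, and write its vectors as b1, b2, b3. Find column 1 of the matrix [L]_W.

Compute L(b1) = A b1 = [-3, 3, 10] in standard coordinates.
Then write this in W-coordinates: solve for y in y_1 b1 + ... + y_3 b3 = [-3, 3, 10].
This gives y = [-2, 3, 3], which is column 1 of [L]_W.

[-2, 3, 3]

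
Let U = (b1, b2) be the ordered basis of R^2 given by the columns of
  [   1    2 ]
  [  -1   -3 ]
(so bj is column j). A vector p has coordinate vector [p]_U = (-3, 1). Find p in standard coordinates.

p = M [p]_U, where M has columns b1, b2.
Carrying out the matrix-vector product, p = (-1, 0).

(-1, 0)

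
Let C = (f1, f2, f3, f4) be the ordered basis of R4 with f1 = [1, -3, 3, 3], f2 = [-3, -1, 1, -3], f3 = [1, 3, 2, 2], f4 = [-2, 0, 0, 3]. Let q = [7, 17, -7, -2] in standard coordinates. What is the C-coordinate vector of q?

Write q = c_1 f1 + ... + c_4 f4 and solve for the c_i.
Gaussian elimination on [M | q] yields c = (-3, -2, 2, -1).
Check: -3f1 - 2f2 + 2f3 - f4 = [7, 17, -7, -2].

[-3, -2, 2, -1]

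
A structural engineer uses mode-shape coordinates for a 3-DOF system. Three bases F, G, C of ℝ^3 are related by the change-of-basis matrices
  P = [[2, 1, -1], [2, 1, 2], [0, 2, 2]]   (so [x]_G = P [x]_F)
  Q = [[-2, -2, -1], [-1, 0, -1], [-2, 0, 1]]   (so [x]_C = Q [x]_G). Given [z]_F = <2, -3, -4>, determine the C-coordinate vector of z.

<18, 9, -24>

First [z]_G = P [z]_F = <5, -7, -14>.
Then [z]_C = Q [z]_G = <18, 9, -24>.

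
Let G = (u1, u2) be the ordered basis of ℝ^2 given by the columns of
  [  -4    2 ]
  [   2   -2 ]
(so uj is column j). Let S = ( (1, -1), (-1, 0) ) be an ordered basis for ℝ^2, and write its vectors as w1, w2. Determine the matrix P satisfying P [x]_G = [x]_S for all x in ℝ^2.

[[-2, 2], [2, 0]]

Let M have columns uj and N have columns wj. Then for every x, N [x]_S = x = M [x]_G, so P = N^(-1) M.
Since det N = -1, N^(-1) has integer entries; multiplying gives P = [[-2, 2], [2, 0]].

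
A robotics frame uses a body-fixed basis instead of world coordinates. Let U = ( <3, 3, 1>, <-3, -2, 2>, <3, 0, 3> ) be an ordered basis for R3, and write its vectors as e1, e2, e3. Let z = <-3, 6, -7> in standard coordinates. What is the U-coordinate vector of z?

<2, 0, -3>

Write z = c_1 e1 + ... + c_3 e3 and solve for the c_i.
Row-reducing the augmented matrix [M | z] gives c = (2, 0, -3).
Check: 2e1 + 0·e2 - 3e3 = <-3, 6, -7>.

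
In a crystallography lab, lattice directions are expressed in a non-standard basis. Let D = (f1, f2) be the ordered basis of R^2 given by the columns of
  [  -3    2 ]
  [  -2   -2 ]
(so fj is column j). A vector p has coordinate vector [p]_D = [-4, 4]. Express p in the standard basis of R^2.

[20, 0]

p = M [p]_D, where M has columns f1, f2.
Carrying out the matrix-vector product, p = [20, 0].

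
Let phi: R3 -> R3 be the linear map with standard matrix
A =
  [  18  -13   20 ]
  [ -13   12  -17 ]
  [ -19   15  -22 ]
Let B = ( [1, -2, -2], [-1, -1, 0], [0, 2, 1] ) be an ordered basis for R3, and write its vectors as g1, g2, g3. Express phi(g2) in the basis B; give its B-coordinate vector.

[-2, 3, 0]

Compute phi(g2) = A g2 = [-5, 1, 4] in standard coordinates.
Then write this in B-coordinates: solve for y in y_1 g1 + ... + y_3 g3 = [-5, 1, 4].
This gives y = [-2, 3, 0], which is column 2 of [phi]_B.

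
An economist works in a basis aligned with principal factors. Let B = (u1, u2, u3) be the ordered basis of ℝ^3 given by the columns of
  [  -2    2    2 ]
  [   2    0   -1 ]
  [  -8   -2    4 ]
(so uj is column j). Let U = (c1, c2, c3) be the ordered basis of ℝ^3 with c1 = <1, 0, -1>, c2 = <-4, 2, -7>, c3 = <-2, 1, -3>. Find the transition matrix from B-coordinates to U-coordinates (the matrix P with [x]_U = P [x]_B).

[[2, 2, 0], [0, 0, -1], [2, 0, 1]]

Let M have columns uj and N have columns cj. Then for every x, N [x]_U = x = M [x]_B, so P = N^(-1) M.
Since det N = 1, N^(-1) has integer entries; multiplying gives P = [[2, 2, 0], [0, 0, -1], [2, 0, 1]].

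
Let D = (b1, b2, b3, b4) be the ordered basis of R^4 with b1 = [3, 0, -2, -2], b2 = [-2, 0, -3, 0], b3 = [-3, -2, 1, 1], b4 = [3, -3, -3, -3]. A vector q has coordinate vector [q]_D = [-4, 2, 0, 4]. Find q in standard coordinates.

q = M [q]_D, where M has columns b1, ..., b4.
Carrying out the matrix-vector product, q = [-4, -12, -10, -4].

[-4, -12, -10, -4]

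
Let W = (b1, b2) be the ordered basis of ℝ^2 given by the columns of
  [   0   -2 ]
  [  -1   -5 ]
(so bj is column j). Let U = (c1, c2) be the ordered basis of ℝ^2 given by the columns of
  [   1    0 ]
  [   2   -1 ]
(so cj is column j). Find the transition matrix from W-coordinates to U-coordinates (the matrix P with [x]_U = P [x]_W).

[[0, -2], [1, 1]]

Column j of P is [bj]_U, since P maps W-coordinates to U-coordinates.
Expressing b1 in U: b1 = 0·c1 + c2, so column 1 of P is <0, 1>.
Doing the same for each bj gives P = [[0, -2], [1, 1]].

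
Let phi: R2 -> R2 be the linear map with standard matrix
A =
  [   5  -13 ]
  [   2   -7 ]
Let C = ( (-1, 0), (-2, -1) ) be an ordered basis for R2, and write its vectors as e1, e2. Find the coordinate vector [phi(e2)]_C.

(3, -3)

Column 2 of [phi]_C is the C-coordinate vector of phi(e2).
In standard coordinates phi(e2) = A e2 = (3, 3).
Converting to C: (3, 3) = 3e1 - 3e2, so the coordinate vector is (3, -3).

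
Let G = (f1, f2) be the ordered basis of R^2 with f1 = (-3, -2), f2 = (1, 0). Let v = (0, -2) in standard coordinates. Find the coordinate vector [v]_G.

(1, 3)

Write v = c_1 f1 + c_2 f2 and solve for the c_i.
System: -3c_1 + c_2 = 0, -2c_1 + 0c_2 = -2; solving gives c_1 = 1, c_2 = 3.
Check: f1 + 3f2 = (0, -2).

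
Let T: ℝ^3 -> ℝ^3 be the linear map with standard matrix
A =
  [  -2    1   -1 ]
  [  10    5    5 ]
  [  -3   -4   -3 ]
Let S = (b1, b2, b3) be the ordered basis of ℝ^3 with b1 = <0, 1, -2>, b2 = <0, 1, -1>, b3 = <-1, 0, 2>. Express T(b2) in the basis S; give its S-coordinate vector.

Compute T(b2) = A b2 = <2, 0, -1> in standard coordinates.
Then write this in S-coordinates: solve for y in y_1 b1 + ... + y_3 b3 = <2, 0, -1>.
This gives y = <-3, 3, -2>, which is column 2 of [T]_S.

<-3, 3, -2>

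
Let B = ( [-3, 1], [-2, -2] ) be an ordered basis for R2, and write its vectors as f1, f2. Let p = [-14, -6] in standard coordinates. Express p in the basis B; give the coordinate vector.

We seek scalars with c_1 f1 + c_2 f2 = p; equivalently solve M c = p where the columns of M are f1, f2.
System: -3c_1 - 2c_2 = -14, c_1 - 2c_2 = -6; solving gives c_1 = 2, c_2 = 4.
Check: 2f1 + 4f2 = [-14, -6].

[2, 4]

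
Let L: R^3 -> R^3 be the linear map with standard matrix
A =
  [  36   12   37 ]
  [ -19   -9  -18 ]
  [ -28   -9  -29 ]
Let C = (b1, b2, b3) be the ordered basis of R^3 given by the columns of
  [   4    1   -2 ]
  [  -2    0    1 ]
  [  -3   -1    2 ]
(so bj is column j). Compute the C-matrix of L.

The j-th column of [L]_C is [L(bj)]_C.
L(b1) = A b1 = <9, -4, -7> = 2b1 + b2 + 0·b3, so column 1 is <2, 1, 0>.
Repeating for b2, b3 and assembling the columns gives [[2, 0, 3], [1, -3, 0], [0, -1, -1]].

[[2, 0, 3], [1, -3, 0], [0, -1, -1]]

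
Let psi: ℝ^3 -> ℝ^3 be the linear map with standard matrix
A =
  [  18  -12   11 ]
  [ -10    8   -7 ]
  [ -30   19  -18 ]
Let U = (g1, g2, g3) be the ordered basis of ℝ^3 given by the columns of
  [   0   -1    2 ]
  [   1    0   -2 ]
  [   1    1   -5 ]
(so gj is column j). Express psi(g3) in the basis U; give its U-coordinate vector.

Column 3 of [psi]_U is the U-coordinate vector of psi(g3).
In standard coordinates psi(g3) = A g3 = (5, -1, -8).
Converting to U: (5, -1, -8) = 3g1 - g2 + 2g3, so the coordinate vector is (3, -1, 2).

(3, -1, 2)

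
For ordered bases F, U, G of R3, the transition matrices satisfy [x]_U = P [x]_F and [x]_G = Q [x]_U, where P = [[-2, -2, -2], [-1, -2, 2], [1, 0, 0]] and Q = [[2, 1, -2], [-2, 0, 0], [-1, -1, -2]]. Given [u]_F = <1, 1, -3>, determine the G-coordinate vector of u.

Composing the changes, [u]_G = Q P [u]_F.
Q P = [[-7, -6, -2], [4, 4, 4], [1, 4, 0]]; applying this to <1, 1, -3> gives <-7, -4, 5>.

<-7, -4, 5>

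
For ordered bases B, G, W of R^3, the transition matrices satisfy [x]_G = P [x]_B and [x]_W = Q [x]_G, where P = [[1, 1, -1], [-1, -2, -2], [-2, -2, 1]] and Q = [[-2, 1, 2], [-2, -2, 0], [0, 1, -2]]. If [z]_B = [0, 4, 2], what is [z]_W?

[-28, 20, 0]

First [z]_G = P [z]_B = [2, -12, -6].
Then [z]_W = Q [z]_G = [-28, 20, 0].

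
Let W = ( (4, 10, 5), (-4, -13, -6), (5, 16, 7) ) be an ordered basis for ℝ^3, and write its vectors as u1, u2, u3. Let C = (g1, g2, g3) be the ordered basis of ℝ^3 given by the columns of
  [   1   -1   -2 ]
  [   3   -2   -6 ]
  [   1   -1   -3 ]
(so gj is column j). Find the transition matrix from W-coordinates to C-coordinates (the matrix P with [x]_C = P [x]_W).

Let M have columns uj and N have columns gj. Then for every x, N [x]_C = x = M [x]_W, so P = N^(-1) M.
Since det N = -1, N^(-1) has integer entries; multiplying gives P = [[0, -1, 2], [-2, -1, 1], [-1, 2, -2]].

[[0, -1, 2], [-2, -1, 1], [-1, 2, -2]]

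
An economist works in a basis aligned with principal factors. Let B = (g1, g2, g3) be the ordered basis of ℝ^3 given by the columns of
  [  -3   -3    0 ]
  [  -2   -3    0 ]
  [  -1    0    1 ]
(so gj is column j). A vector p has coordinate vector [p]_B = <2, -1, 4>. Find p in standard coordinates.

The coordinates say p = 2g1 - g2 + 4g3; adding the scaled basis vectors gives <-3, -1, 2>.

<-3, -1, 2>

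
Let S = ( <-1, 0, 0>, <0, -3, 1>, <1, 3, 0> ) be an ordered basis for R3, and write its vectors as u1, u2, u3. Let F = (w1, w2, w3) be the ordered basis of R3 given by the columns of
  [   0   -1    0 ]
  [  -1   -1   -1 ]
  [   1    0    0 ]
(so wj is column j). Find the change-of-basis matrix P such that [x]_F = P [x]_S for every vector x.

Let M have columns uj and N have columns wj. Then for every x, N [x]_F = x = M [x]_S, so P = N^(-1) M.
Since det N = 1, N^(-1) has integer entries; multiplying gives P = [[0, 1, 0], [1, 0, -1], [-1, 2, -2]].

[[0, 1, 0], [1, 0, -1], [-1, 2, -2]]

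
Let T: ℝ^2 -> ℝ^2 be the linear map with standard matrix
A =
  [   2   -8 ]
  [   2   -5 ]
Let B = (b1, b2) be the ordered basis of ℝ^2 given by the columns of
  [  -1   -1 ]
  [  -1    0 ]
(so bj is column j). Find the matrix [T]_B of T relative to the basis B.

Let P have columns b1, b2. Then [T]_B = P^(-1) A P.
Here det P = -1, so P^(-1) is integer; computing A P first and then P^(-1)(A P) gives [[-3, 2], [-3, 0]].

[[-3, 2], [-3, 0]]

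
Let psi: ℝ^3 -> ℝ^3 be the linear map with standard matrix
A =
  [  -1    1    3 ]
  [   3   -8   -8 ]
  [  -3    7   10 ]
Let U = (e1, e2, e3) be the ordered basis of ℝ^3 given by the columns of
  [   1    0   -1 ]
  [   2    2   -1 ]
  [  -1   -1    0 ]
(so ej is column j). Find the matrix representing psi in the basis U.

The j-th column of [psi]_U is [psi(ej)]_U.
psi(e1) = A e1 = <-2, -5, 1> = e1 - 2e2 + 3e3, so column 1 is <1, -2, 3>.
Repeating for e2, e3 and assembling the columns gives [[1, -1, 3], [-2, -3, 1], [3, 0, 3]].

[[1, -1, 3], [-2, -3, 1], [3, 0, 3]]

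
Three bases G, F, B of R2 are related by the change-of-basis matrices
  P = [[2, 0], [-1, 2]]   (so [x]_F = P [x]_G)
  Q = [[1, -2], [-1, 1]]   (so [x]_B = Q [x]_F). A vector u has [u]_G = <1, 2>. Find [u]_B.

<-4, 1>

First [u]_F = P [u]_G = <2, 3>.
Then [u]_B = Q [u]_F = <-4, 1>.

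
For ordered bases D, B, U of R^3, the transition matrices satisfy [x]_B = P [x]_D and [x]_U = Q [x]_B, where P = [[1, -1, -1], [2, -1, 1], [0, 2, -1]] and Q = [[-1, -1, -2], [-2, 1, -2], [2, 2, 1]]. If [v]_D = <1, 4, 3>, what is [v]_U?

First [v]_B = P [v]_D = <-6, 1, 5>.
Then [v]_U = Q [v]_B = <-5, 3, -5>.

<-5, 3, -5>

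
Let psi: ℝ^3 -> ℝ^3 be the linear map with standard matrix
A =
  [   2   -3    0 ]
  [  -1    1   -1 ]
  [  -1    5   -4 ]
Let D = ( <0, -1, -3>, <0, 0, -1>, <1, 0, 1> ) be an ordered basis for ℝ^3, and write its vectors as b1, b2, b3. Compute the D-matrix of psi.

Let P have columns b1, ..., b3. Then [psi]_D = P^(-1) A P.
Here det P = 1, so P^(-1) is integer; computing A P first and then P^(-1)(A P) gives [[-2, -1, 2], [2, -1, 1], [3, 0, 2]].

[[-2, -1, 2], [2, -1, 1], [3, 0, 2]]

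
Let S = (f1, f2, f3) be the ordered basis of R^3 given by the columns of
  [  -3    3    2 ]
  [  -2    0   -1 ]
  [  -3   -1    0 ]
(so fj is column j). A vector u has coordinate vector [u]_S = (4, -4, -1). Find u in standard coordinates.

(-26, -7, -8)

By definition u = 4f1 - 4f2 - f3.
Summing componentwise gives (-26, -7, -8).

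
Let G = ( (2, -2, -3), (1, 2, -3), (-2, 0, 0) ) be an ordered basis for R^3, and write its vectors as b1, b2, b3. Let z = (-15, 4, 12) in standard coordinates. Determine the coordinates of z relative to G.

Write z = c_1 b1 + ... + c_3 b3 and solve for the c_i.
Row-reducing the augmented matrix [M | z] gives c = (-3, -1, 4).
Check: -3b1 - b2 + 4b3 = (-15, 4, 12).

(-3, -1, 4)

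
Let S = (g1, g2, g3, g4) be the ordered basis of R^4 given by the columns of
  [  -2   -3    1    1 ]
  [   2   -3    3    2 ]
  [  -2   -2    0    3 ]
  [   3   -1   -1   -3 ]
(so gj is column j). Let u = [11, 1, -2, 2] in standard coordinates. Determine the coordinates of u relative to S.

Write u = c_1 g1 + ... + c_4 g4 and solve for the c_i.
Gaussian elimination on [M | u] yields c = (-3, -2, 3, -4).
Check: -3g1 - 2g2 + 3g3 - 4g4 = [11, 1, -2, 2].

[-3, -2, 3, -4]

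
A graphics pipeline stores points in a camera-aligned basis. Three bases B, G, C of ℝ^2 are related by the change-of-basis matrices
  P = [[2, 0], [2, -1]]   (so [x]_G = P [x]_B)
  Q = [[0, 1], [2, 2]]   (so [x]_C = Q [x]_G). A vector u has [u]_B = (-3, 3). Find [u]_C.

(-9, -30)

Apply P to get G-coordinates (-6, -9), then Q to get C-coordinates.
The result is [u]_C = (-9, -30).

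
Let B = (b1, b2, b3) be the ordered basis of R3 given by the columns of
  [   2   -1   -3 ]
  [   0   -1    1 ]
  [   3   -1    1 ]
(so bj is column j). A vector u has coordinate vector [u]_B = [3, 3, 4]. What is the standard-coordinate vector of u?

[-9, 1, 10]

u = M [u]_B, where M has columns b1, ..., b3.
Carrying out the matrix-vector product, u = [-9, 1, 10].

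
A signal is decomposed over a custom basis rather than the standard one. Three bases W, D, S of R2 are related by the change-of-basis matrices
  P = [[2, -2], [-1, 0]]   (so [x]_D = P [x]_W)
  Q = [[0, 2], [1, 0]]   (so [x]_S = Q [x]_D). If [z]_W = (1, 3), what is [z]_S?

(-2, -4)

First [z]_D = P [z]_W = (-4, -1).
Then [z]_S = Q [z]_D = (-2, -4).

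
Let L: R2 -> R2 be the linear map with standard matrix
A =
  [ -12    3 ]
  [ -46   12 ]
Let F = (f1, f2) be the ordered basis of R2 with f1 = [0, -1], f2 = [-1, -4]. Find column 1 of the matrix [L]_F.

[0, 3]

Column 1 of [L]_F is the F-coordinate vector of L(f1).
In standard coordinates L(f1) = A f1 = [-3, -12].
Converting to F: [-3, -12] = 0·f1 + 3f2, so the coordinate vector is [0, 3].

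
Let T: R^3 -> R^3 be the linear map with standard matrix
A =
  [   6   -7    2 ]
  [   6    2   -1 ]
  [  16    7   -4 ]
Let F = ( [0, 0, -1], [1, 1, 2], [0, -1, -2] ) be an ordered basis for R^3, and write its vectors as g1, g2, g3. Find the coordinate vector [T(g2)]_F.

Compute T(g2) = A g2 = [3, 6, 15] in standard coordinates.
Then write this in F-coordinates: solve for y in y_1 g1 + ... + y_3 g3 = [3, 6, 15].
This gives y = [-3, 3, -3], which is column 2 of [T]_F.

[-3, 3, -3]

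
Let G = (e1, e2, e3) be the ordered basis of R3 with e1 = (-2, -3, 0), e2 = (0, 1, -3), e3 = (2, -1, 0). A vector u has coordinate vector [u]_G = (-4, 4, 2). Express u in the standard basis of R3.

The coordinates say u = -4e1 + 4e2 + 2e3; adding the scaled basis vectors gives (12, 14, -12).

(12, 14, -12)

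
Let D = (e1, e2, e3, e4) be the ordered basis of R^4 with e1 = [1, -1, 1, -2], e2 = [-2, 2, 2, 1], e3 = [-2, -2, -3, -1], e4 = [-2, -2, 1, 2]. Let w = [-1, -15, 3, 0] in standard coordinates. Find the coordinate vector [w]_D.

[3, -2, 0, 4]

We seek scalars with c_1 e1 + ... + c_4 e4 = w; equivalently solve M c = w where the columns of M are e1, ..., e4.
Gaussian elimination on [M | w] yields c = (3, -2, 0, 4).
Check: 3e1 - 2e2 + 0·e3 + 4e4 = [-1, -15, 3, 0].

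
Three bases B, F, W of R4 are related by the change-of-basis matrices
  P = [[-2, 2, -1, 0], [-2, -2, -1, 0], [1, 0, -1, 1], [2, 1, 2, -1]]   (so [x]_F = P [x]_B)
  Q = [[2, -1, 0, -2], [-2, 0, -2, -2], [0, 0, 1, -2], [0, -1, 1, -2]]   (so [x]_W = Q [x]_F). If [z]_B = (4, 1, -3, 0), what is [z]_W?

Composing the changes, [z]_W = Q P [z]_B.
Q P = [[-6, 4, -5, 2], [-2, -6, 0, 0], [-3, -2, -5, 3], [-1, 0, -4, 3]]; applying this to (4, 1, -3, 0) gives (-5, -14, 1, 8).

(-5, -14, 1, 8)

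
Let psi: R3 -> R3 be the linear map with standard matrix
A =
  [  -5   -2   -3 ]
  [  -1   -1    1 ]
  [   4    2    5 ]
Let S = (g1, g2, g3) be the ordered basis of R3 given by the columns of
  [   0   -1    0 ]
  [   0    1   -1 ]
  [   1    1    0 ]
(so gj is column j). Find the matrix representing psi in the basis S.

[[2, 3, 0], [3, 0, -2], [2, -1, -3]]

With P the matrix whose columns are g1, ..., g3, [psi]_S = P^(-1) A P.
Column by column: psi(g1) = A g1 = <-3, 1, 5>; its S-coordinates <2, 3, 2> give column 1.
Continuing for each basis vector yields [psi]_S = [[2, 3, 0], [3, 0, -2], [2, -1, -3]].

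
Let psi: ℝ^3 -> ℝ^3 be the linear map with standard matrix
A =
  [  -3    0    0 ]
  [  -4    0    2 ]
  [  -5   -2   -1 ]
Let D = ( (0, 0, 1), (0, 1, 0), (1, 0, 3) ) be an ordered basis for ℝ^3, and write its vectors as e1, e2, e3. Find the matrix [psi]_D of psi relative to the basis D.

[[-1, -2, 1], [2, 0, 2], [0, 0, -3]]

The j-th column of [psi]_D is [psi(ej)]_D.
psi(e1) = A e1 = (0, 2, -1) = -e1 + 2e2 + 0·e3, so column 1 is (-1, 2, 0).
Repeating for e2, e3 and assembling the columns gives [[-1, -2, 1], [2, 0, 2], [0, 0, -3]].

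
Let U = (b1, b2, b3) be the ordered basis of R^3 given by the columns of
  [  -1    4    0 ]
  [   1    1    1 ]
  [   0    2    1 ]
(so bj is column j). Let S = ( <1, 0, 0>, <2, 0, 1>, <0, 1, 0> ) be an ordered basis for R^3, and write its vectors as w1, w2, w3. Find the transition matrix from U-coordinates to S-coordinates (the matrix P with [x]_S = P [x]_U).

Column j of P is [bj]_S, since P maps U-coordinates to S-coordinates.
Expressing b1 in S: b1 = -w1 + 0·w2 + w3, so column 1 of P is <-1, 0, 1>.
Doing the same for each bj gives P = [[-1, 0, -2], [0, 2, 1], [1, 1, 1]].

[[-1, 0, -2], [0, 2, 1], [1, 1, 1]]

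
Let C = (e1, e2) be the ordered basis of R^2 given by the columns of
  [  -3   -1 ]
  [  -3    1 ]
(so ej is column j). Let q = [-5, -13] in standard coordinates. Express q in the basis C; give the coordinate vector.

[3, -4]

Write q = c_1 e1 + c_2 e2 and solve for the c_i.
System: -3c_1 - c_2 = -5, -3c_1 + c_2 = -13; solving gives c_1 = 3, c_2 = -4.
Check: 3e1 - 4e2 = [-5, -13].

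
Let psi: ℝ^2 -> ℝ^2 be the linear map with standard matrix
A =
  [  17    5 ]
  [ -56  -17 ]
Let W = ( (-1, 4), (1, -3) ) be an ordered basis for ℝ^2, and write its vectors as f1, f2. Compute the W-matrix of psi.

The j-th column of [psi]_W is [psi(fj)]_W.
psi(f1) = A f1 = (3, -12) = -3f1 + 0·f2, so column 1 is (-3, 0).
Repeating for f2 and assembling the columns gives [[-3, 1], [0, 3]].

[[-3, 1], [0, 3]]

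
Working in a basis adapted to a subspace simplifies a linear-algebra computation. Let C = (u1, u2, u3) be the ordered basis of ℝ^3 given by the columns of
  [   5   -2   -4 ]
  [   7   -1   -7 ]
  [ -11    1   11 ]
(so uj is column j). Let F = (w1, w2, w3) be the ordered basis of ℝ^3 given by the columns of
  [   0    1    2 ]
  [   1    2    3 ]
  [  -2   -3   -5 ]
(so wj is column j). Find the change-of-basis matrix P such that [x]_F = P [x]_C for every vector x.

Take x = uj: its C-coordinates are the j-th standard unit vector, so P e_j — column j of P — equals [uj]_F.
u1 = -w1 + w2 + 2w3, giving column 1 = <-1, 1, 2>; repeating for each j gives P = [[-1, 2, 0], [1, 0, -2], [2, -1, -1]].

[[-1, 2, 0], [1, 0, -2], [2, -1, -1]]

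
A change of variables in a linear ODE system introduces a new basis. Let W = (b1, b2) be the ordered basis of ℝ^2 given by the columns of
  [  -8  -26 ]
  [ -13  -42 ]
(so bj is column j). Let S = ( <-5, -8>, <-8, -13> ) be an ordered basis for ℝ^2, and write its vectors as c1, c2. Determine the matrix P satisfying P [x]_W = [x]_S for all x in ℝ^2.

Let M have columns bj and N have columns cj. Then for every x, N [x]_S = x = M [x]_W, so P = N^(-1) M.
Since det N = 1, N^(-1) has integer entries; multiplying gives P = [[0, 2], [1, 2]].

[[0, 2], [1, 2]]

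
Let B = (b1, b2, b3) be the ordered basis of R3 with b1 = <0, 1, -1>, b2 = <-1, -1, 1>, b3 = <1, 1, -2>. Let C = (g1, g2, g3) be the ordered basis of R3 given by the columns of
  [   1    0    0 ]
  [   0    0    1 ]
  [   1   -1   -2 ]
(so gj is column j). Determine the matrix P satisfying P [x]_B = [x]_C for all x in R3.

[[0, -1, 1], [-1, 0, 1], [1, -1, 1]]

Column j of P is [bj]_C, since P maps B-coordinates to C-coordinates.
Expressing b1 in C: b1 = 0·g1 - g2 + g3, so column 1 of P is <0, -1, 1>.
Doing the same for each bj gives P = [[0, -1, 1], [-1, 0, 1], [1, -1, 1]].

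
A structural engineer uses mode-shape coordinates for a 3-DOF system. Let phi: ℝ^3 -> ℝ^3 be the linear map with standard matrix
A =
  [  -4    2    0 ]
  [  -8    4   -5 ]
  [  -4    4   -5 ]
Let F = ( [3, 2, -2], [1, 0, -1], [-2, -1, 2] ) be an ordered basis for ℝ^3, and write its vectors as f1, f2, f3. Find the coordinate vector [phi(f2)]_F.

Column 2 of [phi]_F is the F-coordinate vector of phi(f2).
In standard coordinates phi(f2) = A f2 = [-4, -3, 1].
Converting to F: [-4, -3, 1] = -3f1 - f2 - 3f3, so the coordinate vector is [-3, -1, -3].

[-3, -1, -3]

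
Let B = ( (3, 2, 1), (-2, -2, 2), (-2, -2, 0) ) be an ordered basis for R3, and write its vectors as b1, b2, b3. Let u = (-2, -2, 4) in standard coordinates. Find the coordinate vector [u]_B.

Write u = c_1 b1 + ... + c_3 b3 and solve for the c_i.
Row-reducing the augmented matrix [M | u] gives c = (0, 2, -1).
Check: 0·b1 + 2b2 - b3 = (-2, -2, 4).

(0, 2, -1)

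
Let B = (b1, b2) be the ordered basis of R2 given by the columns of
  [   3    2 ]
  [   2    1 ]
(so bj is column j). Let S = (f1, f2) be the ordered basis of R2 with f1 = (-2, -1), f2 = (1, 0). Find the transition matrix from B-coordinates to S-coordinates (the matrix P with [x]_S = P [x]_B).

[[-2, -1], [-1, 0]]

Let M have columns bj and N have columns fj. Then for every x, N [x]_S = x = M [x]_B, so P = N^(-1) M.
Since det N = 1, N^(-1) has integer entries; multiplying gives P = [[-2, -1], [-1, 0]].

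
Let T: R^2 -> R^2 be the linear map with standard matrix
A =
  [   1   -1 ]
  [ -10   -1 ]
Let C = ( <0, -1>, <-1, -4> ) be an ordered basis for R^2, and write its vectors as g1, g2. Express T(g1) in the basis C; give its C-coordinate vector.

Column 1 of [T]_C is the C-coordinate vector of T(g1).
In standard coordinates T(g1) = A g1 = <1, 1>.
Converting to C: <1, 1> = 3g1 - g2, so the coordinate vector is <3, -1>.

<3, -1>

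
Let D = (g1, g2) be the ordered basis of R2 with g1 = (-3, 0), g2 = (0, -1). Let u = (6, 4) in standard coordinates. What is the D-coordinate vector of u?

(-2, -4)

We seek scalars with c_1 g1 + c_2 g2 = u; equivalently solve M c = u where the columns of M are g1, g2.
System: -3c_1 + 0c_2 = 6, 0c_1 - c_2 = 4; solving gives c_1 = -2, c_2 = -4.
Check: -2g1 - 4g2 = (6, 4).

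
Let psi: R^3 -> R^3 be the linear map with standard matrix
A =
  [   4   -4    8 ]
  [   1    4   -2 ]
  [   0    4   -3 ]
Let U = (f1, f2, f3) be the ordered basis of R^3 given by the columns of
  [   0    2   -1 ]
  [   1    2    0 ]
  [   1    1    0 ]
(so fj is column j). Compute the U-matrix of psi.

With P the matrix whose columns are f1, ..., f3, [psi]_U = P^(-1) A P.
Column by column: psi(f1) = A f1 = [4, 2, 1]; its U-coordinates [0, 1, -2] give column 1.
Continuing for each basis vector yields [psi]_U = [[0, 2, 1], [1, 3, -1], [-2, -2, 2]].

[[0, 2, 1], [1, 3, -1], [-2, -2, 2]]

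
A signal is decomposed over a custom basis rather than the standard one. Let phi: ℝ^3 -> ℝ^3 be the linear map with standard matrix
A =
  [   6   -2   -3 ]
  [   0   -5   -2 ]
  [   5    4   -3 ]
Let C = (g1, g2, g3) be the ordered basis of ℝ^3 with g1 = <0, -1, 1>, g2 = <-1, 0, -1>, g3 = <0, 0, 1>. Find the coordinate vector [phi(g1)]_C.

Column 1 of [phi]_C is the C-coordinate vector of phi(g1).
In standard coordinates phi(g1) = A g1 = <-1, 3, -7>.
Converting to C: <-1, 3, -7> = -3g1 + g2 - 3g3, so the coordinate vector is <-3, 1, -3>.

<-3, 1, -3>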